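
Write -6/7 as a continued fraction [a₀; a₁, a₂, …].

[-1; 7]

Repeatedly divide and take the remainder:
-6 ÷ 7 → quotient -1, remainder 1
7 ÷ 1 → quotient 7, remainder 0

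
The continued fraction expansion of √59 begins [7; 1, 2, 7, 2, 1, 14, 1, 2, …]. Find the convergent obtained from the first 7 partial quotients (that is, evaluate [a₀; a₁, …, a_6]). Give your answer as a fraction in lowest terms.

7781/1013

Start with 14.
1 + 1/(14/1) = 1 + 1/14 = 15/14
2 + 1/(15/14) = 2 + 14/15 = 44/15
7 + 1/(44/15) = 7 + 15/44 = 323/44
2 + 1/(323/44) = 2 + 44/323 = 690/323
1 + 1/(690/323) = 1 + 323/690 = 1013/690
7 + 1/(1013/690) = 7 + 690/1013 = 7781/1013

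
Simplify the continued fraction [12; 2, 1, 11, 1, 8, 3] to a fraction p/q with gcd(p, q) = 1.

Use the convergent recurrence hₖ = aₖ·hₖ₋₁ + hₖ₋₂ (and likewise for the denominators kₖ):
a_0 = 12: 12/1
a_1 = 2: 25/2
a_2 = 1: 37/3
a_3 = 11: 432/35
a_4 = 1: 469/38
a_5 = 8: 4184/339
a_6 = 3: 13021/1055

13021/1055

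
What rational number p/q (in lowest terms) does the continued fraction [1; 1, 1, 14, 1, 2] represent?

Start with 2.
1 + 1/(2/1) = 1 + 1/2 = 3/2
14 + 1/(3/2) = 14 + 2/3 = 44/3
1 + 1/(44/3) = 1 + 3/44 = 47/44
1 + 1/(47/44) = 1 + 44/47 = 91/47
1 + 1/(91/47) = 1 + 47/91 = 138/91

138/91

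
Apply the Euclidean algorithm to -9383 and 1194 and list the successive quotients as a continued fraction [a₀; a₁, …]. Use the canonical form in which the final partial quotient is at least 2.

Run the Euclidean algorithm, recording each quotient:
-9383 ÷ 1194 → quotient -8, remainder 169
1194 ÷ 169 → quotient 7, remainder 11
169 ÷ 11 → quotient 15, remainder 4
11 ÷ 4 → quotient 2, remainder 3
4 ÷ 3 → quotient 1, remainder 1
3 ÷ 1 → quotient 3, remainder 0

[-8; 7, 15, 2, 1, 3]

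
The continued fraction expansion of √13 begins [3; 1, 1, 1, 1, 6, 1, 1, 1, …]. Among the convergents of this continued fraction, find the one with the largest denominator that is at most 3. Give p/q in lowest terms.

List convergents until the denominator exceeds the bound:
a_0 = 3: 3/1  (≤ bound)
a_1 = 1: 4/1  (≤ bound)
a_2 = 1: 7/2  (≤ bound)
a_3 = 1: 11/3  (≤ bound)
a_4 = 1: 18/5  (> 3, stop)

11/3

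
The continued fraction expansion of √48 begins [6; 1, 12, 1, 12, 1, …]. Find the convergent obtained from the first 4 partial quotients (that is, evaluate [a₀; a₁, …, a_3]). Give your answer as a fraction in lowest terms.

a_0 = 6: 6/1
a_1 = 1: 7/1
a_2 = 12: 90/13
a_3 = 1: 97/14

97/14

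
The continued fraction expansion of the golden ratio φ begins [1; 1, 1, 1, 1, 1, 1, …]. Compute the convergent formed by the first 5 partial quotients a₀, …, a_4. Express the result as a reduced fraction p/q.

8/5

a_0 = 1: 1/1
a_1 = 1: 2/1
a_2 = 1: 3/2
a_3 = 1: 5/3
a_4 = 1: 8/5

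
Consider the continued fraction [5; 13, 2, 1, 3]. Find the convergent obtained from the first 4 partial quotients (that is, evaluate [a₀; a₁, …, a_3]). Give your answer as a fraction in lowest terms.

a_0 = 5: 5/1
a_1 = 13: 66/13
a_2 = 2: 137/27
a_3 = 1: 203/40

203/40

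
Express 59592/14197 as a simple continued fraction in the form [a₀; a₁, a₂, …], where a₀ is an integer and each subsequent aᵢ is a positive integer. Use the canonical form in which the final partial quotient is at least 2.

[4; 5, 15, 1, 5, 3, 9]

59592 = 4·14197 + 2804, so a_0 = 4
14197 = 5·2804 + 177, so a_1 = 5
2804 = 15·177 + 149, so a_2 = 15
177 = 1·149 + 28, so a_3 = 1
149 = 5·28 + 9, so a_4 = 5
28 = 3·9 + 1, so a_5 = 3
9 = 9·1 + 0, so a_6 = 9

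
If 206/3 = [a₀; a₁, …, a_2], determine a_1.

206 = 68·3 + 2, so a_0 = 68
3 = 1·2 + 1, so a_1 = 1

1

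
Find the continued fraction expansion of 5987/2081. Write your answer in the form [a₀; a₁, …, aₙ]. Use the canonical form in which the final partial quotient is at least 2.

[2; 1, 7, 7, 1, 3, 8]

5987 ÷ 2081 → quotient 2, remainder 1825
2081 ÷ 1825 → quotient 1, remainder 256
1825 ÷ 256 → quotient 7, remainder 33
256 ÷ 33 → quotient 7, remainder 25
33 ÷ 25 → quotient 1, remainder 8
25 ÷ 8 → quotient 3, remainder 1
8 ÷ 1 → quotient 8, remainder 0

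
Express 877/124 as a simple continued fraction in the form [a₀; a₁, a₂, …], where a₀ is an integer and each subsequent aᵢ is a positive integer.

[7; 13, 1, 3, 2]

877 ÷ 124 → quotient 7, remainder 9
124 ÷ 9 → quotient 13, remainder 7
9 ÷ 7 → quotient 1, remainder 2
7 ÷ 2 → quotient 3, remainder 1
2 ÷ 1 → quotient 2, remainder 0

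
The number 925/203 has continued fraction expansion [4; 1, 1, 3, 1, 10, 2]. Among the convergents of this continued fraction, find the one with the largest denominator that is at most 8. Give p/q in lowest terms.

a_0 = 4: 4/1  (≤ bound)
a_1 = 1: 5/1  (≤ bound)
a_2 = 1: 9/2  (≤ bound)
a_3 = 3: 32/7  (≤ bound)
a_4 = 1: 41/9  (> 8, stop)

32/7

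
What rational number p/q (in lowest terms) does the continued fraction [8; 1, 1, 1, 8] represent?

225/26

a_0 = 8: 8/1
a_1 = 1: 9/1
a_2 = 1: 17/2
a_3 = 1: 26/3
a_4 = 8: 225/26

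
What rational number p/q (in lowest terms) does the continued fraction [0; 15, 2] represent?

2/31

Work from the innermost term outward:
Start with 2.
15 + 1/(2/1) = 15 + 1/2 = 31/2
0 + 1/(31/2) = 0 + 2/31 = 2/31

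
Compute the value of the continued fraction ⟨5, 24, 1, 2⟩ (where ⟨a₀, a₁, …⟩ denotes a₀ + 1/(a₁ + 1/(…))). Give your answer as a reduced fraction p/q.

373/74

Start with 2.
1 + 1/(2/1) = 1 + 1/2 = 3/2
24 + 1/(3/2) = 24 + 2/3 = 74/3
5 + 1/(74/3) = 5 + 3/74 = 373/74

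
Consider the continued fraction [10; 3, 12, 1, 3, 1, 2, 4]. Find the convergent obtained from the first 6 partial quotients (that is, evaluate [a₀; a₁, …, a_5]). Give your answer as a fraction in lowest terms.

2034/197

Start with 1.
3 + 1/(1/1) = 3 + 1/1 = 4/1
1 + 1/(4/1) = 1 + 1/4 = 5/4
12 + 1/(5/4) = 12 + 4/5 = 64/5
3 + 1/(64/5) = 3 + 5/64 = 197/64
10 + 1/(197/64) = 10 + 64/197 = 2034/197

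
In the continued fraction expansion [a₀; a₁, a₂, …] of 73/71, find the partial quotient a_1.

35

Repeatedly divide and take the remainder:
73 = 1·71 + 2, so a_0 = 1
71 = 35·2 + 1, so a_1 = 35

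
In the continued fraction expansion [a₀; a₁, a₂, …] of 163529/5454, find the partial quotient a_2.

58

Run the Euclidean algorithm, recording each quotient:
163529 = 29·5454 + 5363, so a_0 = 29
5454 = 1·5363 + 91, so a_1 = 1
5363 = 58·91 + 85, so a_2 = 58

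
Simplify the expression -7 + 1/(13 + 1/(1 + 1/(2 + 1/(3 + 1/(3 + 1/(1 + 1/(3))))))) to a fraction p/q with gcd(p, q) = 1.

Start with 3.
1 + 1/(3/1) = 1 + 1/3 = 4/3
3 + 1/(4/3) = 3 + 3/4 = 15/4
3 + 1/(15/4) = 3 + 4/15 = 49/15
2 + 1/(49/15) = 2 + 15/49 = 113/49
1 + 1/(113/49) = 1 + 49/113 = 162/113
13 + 1/(162/113) = 13 + 113/162 = 2219/162
-7 + 1/(2219/162) = -7 + 162/2219 = -15371/2219

-15371/2219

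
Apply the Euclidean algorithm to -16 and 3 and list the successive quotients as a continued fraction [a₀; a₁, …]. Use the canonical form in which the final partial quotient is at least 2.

Run the Euclidean algorithm, recording each quotient:
-16 ÷ 3 → quotient -6, remainder 2
3 ÷ 2 → quotient 1, remainder 1
2 ÷ 1 → quotient 2, remainder 0

[-6; 1, 2]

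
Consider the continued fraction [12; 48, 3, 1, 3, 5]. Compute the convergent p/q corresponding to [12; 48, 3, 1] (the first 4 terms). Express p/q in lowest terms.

2320/193

Compute successive convergents:
a_0 = 12: 12/1
a_1 = 48: 577/48
a_2 = 3: 1743/145
a_3 = 1: 2320/193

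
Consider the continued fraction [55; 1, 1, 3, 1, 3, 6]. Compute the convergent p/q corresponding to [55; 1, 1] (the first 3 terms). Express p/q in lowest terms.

Use the convergent recurrence hₖ = aₖ·hₖ₋₁ + hₖ₋₂ (and likewise for the denominators kₖ):
a_0 = 55: 55/1
a_1 = 1: 56/1
a_2 = 1: 111/2

111/2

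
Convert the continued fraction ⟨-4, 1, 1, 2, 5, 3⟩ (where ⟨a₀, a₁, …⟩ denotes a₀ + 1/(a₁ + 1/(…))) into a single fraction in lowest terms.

-293/86

a_0 = -4: -4/1
a_1 = 1: -3/1
a_2 = 1: -7/2
a_3 = 2: -17/5
a_4 = 5: -92/27
a_5 = 3: -293/86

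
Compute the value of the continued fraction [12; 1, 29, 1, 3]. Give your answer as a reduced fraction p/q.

1595/123

Start with 3.
1 + 1/(3/1) = 1 + 1/3 = 4/3
29 + 1/(4/3) = 29 + 3/4 = 119/4
1 + 1/(119/4) = 1 + 4/119 = 123/119
12 + 1/(123/119) = 12 + 119/123 = 1595/123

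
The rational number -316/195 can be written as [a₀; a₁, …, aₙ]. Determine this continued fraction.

Run the Euclidean algorithm, recording each quotient:
⌊-316/195⌋ = -2, remainder 74
⌊195/74⌋ = 2, remainder 47
⌊74/47⌋ = 1, remainder 27
⌊47/27⌋ = 1, remainder 20
⌊27/20⌋ = 1, remainder 7
⌊20/7⌋ = 2, remainder 6
⌊7/6⌋ = 1, remainder 1
⌊6/1⌋ = 6, remainder 0

[-2; 2, 1, 1, 1, 2, 1, 6]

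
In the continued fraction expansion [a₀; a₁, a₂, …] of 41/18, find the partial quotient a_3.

⌊41/18⌋ = 2, remainder 5
⌊18/5⌋ = 3, remainder 3
⌊5/3⌋ = 1, remainder 2
⌊3/2⌋ = 1, remainder 1

1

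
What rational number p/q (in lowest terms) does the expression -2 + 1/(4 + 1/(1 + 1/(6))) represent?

Start with 6.
1 + 1/(6/1) = 1 + 1/6 = 7/6
4 + 1/(7/6) = 4 + 6/7 = 34/7
-2 + 1/(34/7) = -2 + 7/34 = -61/34

-61/34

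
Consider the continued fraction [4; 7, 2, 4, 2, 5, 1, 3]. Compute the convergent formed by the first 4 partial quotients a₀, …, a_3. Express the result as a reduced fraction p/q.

277/67

Build up convergents one term at a time:
a_0 = 4: 4/1
a_1 = 7: 29/7
a_2 = 2: 62/15
a_3 = 4: 277/67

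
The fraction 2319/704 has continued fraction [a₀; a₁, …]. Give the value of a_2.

⌊2319/704⌋ = 3, remainder 207
⌊704/207⌋ = 3, remainder 83
⌊207/83⌋ = 2, remainder 41

2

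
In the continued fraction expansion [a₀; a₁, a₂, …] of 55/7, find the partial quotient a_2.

55 ÷ 7 → quotient 7, remainder 6
7 ÷ 6 → quotient 1, remainder 1
6 ÷ 1 → quotient 6, remainder 0

6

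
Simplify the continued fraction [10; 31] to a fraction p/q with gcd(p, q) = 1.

a_0 = 10: 10/1
a_1 = 31: 311/31

311/31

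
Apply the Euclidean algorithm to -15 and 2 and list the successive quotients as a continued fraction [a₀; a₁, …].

Run the Euclidean algorithm, recording each quotient:
-15 = -8·2 + 1, so a_0 = -8
2 = 2·1 + 0, so a_1 = 2

[-8; 2]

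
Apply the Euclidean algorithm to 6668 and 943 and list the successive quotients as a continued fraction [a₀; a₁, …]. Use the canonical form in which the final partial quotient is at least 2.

Run the Euclidean algorithm, recording each quotient:
⌊6668/943⌋ = 7, remainder 67
⌊943/67⌋ = 14, remainder 5
⌊67/5⌋ = 13, remainder 2
⌊5/2⌋ = 2, remainder 1
⌊2/1⌋ = 2, remainder 0

[7; 14, 13, 2, 2]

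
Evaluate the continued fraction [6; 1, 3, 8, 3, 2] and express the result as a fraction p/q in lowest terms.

Use the convergent recurrence hₖ = aₖ·hₖ₋₁ + hₖ₋₂ (and likewise for the denominators kₖ):
a_0 = 6: 6/1
a_1 = 1: 7/1
a_2 = 3: 27/4
a_3 = 8: 223/33
a_4 = 3: 696/103
a_5 = 2: 1615/239

1615/239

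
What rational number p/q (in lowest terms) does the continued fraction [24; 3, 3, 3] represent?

Use the convergent recurrence hₖ = aₖ·hₖ₋₁ + hₖ₋₂ (and likewise for the denominators kₖ):
a_0 = 24: 24/1
a_1 = 3: 73/3
a_2 = 3: 243/10
a_3 = 3: 802/33

802/33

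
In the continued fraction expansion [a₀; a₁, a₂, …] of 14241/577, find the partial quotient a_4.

14241 = 24·577 + 393, so a_0 = 24
577 = 1·393 + 184, so a_1 = 1
393 = 2·184 + 25, so a_2 = 2
184 = 7·25 + 9, so a_3 = 7
25 = 2·9 + 7, so a_4 = 2

2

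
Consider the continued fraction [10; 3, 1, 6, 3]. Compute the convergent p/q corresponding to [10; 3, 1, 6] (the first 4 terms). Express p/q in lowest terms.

Start with 6.
1 + 1/(6/1) = 1 + 1/6 = 7/6
3 + 1/(7/6) = 3 + 6/7 = 27/7
10 + 1/(27/7) = 10 + 7/27 = 277/27

277/27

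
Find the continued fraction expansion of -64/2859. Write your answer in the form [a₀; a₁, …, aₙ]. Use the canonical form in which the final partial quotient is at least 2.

[-1; 1, 43, 1, 2, 21]

-64 = -1·2859 + 2795, so a_0 = -1
2859 = 1·2795 + 64, so a_1 = 1
2795 = 43·64 + 43, so a_2 = 43
64 = 1·43 + 21, so a_3 = 1
43 = 2·21 + 1, so a_4 = 2
21 = 21·1 + 0, so a_5 = 21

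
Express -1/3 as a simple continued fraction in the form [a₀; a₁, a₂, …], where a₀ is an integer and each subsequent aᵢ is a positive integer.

[-1; 1, 2]

Repeatedly divide and take the remainder:
-1 ÷ 3 → quotient -1, remainder 2
3 ÷ 2 → quotient 1, remainder 1
2 ÷ 1 → quotient 2, remainder 0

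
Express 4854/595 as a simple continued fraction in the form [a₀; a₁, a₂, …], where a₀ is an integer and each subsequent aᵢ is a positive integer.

[8; 6, 3, 31]

4854 = 8·595 + 94, so a_0 = 8
595 = 6·94 + 31, so a_1 = 6
94 = 3·31 + 1, so a_2 = 3
31 = 31·1 + 0, so a_3 = 31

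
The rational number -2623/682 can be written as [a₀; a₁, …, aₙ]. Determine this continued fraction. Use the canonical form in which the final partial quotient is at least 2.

Run the Euclidean algorithm, recording each quotient:
-2623 = -4·682 + 105, so a_0 = -4
682 = 6·105 + 52, so a_1 = 6
105 = 2·52 + 1, so a_2 = 2
52 = 52·1 + 0, so a_3 = 52

[-4; 6, 2, 52]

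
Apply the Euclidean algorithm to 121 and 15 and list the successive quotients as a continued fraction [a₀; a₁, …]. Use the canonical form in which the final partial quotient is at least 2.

[8; 15]

121 = 8·15 + 1, so a_0 = 8
15 = 15·1 + 0, so a_1 = 15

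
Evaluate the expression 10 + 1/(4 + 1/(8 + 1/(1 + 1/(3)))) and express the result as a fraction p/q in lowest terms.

a_0 = 10: 10/1
a_1 = 4: 41/4
a_2 = 8: 338/33
a_3 = 1: 379/37
a_4 = 3: 1475/144

1475/144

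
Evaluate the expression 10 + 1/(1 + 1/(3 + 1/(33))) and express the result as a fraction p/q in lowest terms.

Use the convergent recurrence hₖ = aₖ·hₖ₋₁ + hₖ₋₂ (and likewise for the denominators kₖ):
a_0 = 10: 10/1
a_1 = 1: 11/1
a_2 = 3: 43/4
a_3 = 33: 1430/133

1430/133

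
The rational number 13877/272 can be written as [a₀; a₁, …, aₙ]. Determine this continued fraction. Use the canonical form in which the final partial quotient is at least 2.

[51; 54, 2, 2]

13877 ÷ 272 → quotient 51, remainder 5
272 ÷ 5 → quotient 54, remainder 2
5 ÷ 2 → quotient 2, remainder 1
2 ÷ 1 → quotient 2, remainder 0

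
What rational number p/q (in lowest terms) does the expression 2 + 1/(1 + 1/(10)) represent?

32/11

Work from the innermost term outward:
Start with 10.
1 + 1/(10/1) = 1 + 1/10 = 11/10
2 + 1/(11/10) = 2 + 10/11 = 32/11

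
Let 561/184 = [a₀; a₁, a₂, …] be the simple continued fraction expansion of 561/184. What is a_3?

4

Apply division with remainder until the remainder is 0:
561 = 3·184 + 9, so a_0 = 3
184 = 20·9 + 4, so a_1 = 20
9 = 2·4 + 1, so a_2 = 2
4 = 4·1 + 0, so a_3 = 4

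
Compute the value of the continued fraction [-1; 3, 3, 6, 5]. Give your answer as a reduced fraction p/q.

-227/325

Start with 5.
6 + 1/(5/1) = 6 + 1/5 = 31/5
3 + 1/(31/5) = 3 + 5/31 = 98/31
3 + 1/(98/31) = 3 + 31/98 = 325/98
-1 + 1/(325/98) = -1 + 98/325 = -227/325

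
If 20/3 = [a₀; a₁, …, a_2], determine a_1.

1

20 ÷ 3 → quotient 6, remainder 2
3 ÷ 2 → quotient 1, remainder 1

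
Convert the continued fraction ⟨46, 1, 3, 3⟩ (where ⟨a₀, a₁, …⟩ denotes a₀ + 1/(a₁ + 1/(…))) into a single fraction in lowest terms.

608/13

a_0 = 46: 46/1
a_1 = 1: 47/1
a_2 = 3: 187/4
a_3 = 3: 608/13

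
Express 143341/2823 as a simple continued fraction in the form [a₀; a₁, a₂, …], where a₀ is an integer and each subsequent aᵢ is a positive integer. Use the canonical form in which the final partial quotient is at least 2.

[50; 1, 3, 2, 7, 42]

Apply division with remainder until the remainder is 0:
⌊143341/2823⌋ = 50, remainder 2191
⌊2823/2191⌋ = 1, remainder 632
⌊2191/632⌋ = 3, remainder 295
⌊632/295⌋ = 2, remainder 42
⌊295/42⌋ = 7, remainder 1
⌊42/1⌋ = 42, remainder 0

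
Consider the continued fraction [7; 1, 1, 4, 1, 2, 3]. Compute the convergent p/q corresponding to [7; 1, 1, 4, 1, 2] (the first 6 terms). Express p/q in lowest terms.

234/31

a_0 = 7: 7/1
a_1 = 1: 8/1
a_2 = 1: 15/2
a_3 = 4: 68/9
a_4 = 1: 83/11
a_5 = 2: 234/31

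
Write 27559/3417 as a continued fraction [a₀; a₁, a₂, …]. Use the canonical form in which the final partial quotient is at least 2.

[8; 15, 3, 10, 3, 2]

27559 ÷ 3417 → quotient 8, remainder 223
3417 ÷ 223 → quotient 15, remainder 72
223 ÷ 72 → quotient 3, remainder 7
72 ÷ 7 → quotient 10, remainder 2
7 ÷ 2 → quotient 3, remainder 1
2 ÷ 1 → quotient 2, remainder 0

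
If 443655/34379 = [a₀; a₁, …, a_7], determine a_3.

⌊443655/34379⌋ = 12, remainder 31107
⌊34379/31107⌋ = 1, remainder 3272
⌊31107/3272⌋ = 9, remainder 1659
⌊3272/1659⌋ = 1, remainder 1613

1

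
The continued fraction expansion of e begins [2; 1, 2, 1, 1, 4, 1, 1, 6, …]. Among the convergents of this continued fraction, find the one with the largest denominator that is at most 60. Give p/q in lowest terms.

List convergents until the denominator exceeds the bound:
a_0 = 2: 2/1  (≤ bound)
a_1 = 1: 3/1  (≤ bound)
a_2 = 2: 8/3  (≤ bound)
a_3 = 1: 11/4  (≤ bound)
a_4 = 1: 19/7  (≤ bound)
a_5 = 4: 87/32  (≤ bound)
a_6 = 1: 106/39  (≤ bound)
a_7 = 1: 193/71  (> 60, stop)

106/39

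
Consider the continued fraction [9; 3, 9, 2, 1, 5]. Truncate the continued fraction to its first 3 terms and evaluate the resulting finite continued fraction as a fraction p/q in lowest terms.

Use the convergent recurrence hₖ = aₖ·hₖ₋₁ + hₖ₋₂ (and likewise for the denominators kₖ):
a_0 = 9: 9/1
a_1 = 3: 28/3
a_2 = 9: 261/28

261/28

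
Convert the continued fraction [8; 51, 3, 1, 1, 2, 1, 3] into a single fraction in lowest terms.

Build up convergents one term at a time:
a_0 = 8: 8/1
a_1 = 51: 409/51
a_2 = 3: 1235/154
a_3 = 1: 1644/205
a_4 = 1: 2879/359
a_5 = 2: 7402/923
a_6 = 1: 10281/1282
a_7 = 3: 38245/4769

38245/4769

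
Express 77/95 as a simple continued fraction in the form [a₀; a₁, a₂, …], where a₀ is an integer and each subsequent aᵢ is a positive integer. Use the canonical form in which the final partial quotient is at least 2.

[0; 1, 4, 3, 1, 1, 2]

77 = 0·95 + 77, so a_0 = 0
95 = 1·77 + 18, so a_1 = 1
77 = 4·18 + 5, so a_2 = 4
18 = 3·5 + 3, so a_3 = 3
5 = 1·3 + 2, so a_4 = 1
3 = 1·2 + 1, so a_5 = 1
2 = 2·1 + 0, so a_6 = 2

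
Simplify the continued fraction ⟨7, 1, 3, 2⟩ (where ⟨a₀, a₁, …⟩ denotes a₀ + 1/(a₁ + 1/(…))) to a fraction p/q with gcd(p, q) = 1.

70/9

a_0 = 7: 7/1
a_1 = 1: 8/1
a_2 = 3: 31/4
a_3 = 2: 70/9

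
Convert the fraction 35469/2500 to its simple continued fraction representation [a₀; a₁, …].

[14; 5, 3, 38, 1, 3]

⌊35469/2500⌋ = 14, remainder 469
⌊2500/469⌋ = 5, remainder 155
⌊469/155⌋ = 3, remainder 4
⌊155/4⌋ = 38, remainder 3
⌊4/3⌋ = 1, remainder 1
⌊3/1⌋ = 3, remainder 0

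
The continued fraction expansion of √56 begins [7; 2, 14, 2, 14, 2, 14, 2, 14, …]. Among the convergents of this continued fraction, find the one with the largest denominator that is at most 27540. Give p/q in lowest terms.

194873/26041

a_0 = 7: 7/1  (≤ bound)
a_1 = 2: 15/2  (≤ bound)
a_2 = 14: 217/29  (≤ bound)
a_3 = 2: 449/60  (≤ bound)
a_4 = 14: 6503/869  (≤ bound)
a_5 = 2: 13455/1798  (≤ bound)
a_6 = 14: 194873/26041  (≤ bound)
a_7 = 2: 403201/53880  (> 27540, stop)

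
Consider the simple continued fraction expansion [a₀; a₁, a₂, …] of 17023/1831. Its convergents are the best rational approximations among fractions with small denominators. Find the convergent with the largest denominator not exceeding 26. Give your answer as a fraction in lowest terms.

a_0 = 9: 9/1  (≤ bound)
a_1 = 3: 28/3  (≤ bound)
a_2 = 2: 65/7  (≤ bound)
a_3 = 1: 93/10  (≤ bound)
a_4 = 2: 251/27  (> 26, stop)

93/10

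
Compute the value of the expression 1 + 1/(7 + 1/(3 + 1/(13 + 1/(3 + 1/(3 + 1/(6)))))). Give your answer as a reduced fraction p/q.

a_0 = 1: 1/1
a_1 = 7: 8/7
a_2 = 3: 25/22
a_3 = 13: 333/293
a_4 = 3: 1024/901
a_5 = 3: 3405/2996
a_6 = 6: 21454/18877

21454/18877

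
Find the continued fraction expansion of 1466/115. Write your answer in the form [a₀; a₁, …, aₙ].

Repeatedly divide and take the remainder:
1466 = 12·115 + 86, so a_0 = 12
115 = 1·86 + 29, so a_1 = 1
86 = 2·29 + 28, so a_2 = 2
29 = 1·28 + 1, so a_3 = 1
28 = 28·1 + 0, so a_4 = 28

[12; 1, 2, 1, 28]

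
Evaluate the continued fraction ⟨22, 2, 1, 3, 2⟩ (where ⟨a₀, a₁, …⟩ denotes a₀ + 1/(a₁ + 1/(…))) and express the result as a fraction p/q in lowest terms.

559/25

Start with 2.
3 + 1/(2/1) = 3 + 1/2 = 7/2
1 + 1/(7/2) = 1 + 2/7 = 9/7
2 + 1/(9/7) = 2 + 7/9 = 25/9
22 + 1/(25/9) = 22 + 9/25 = 559/25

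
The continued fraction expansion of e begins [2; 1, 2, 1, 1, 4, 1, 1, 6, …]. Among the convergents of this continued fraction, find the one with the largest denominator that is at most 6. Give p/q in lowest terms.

a_0 = 2: 2/1  (≤ bound)
a_1 = 1: 3/1  (≤ bound)
a_2 = 2: 8/3  (≤ bound)
a_3 = 1: 11/4  (≤ bound)
a_4 = 1: 19/7  (> 6, stop)

11/4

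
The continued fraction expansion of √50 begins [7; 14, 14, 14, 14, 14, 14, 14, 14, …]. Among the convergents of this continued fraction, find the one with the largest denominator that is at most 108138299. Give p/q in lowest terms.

54608393/7722793

a_0 = 7: 7/1  (≤ bound)
a_1 = 14: 99/14  (≤ bound)
a_2 = 14: 1393/197  (≤ bound)
a_3 = 14: 19601/2772  (≤ bound)
a_4 = 14: 275807/39005  (≤ bound)
a_5 = 14: 3880899/548842  (≤ bound)
a_6 = 14: 54608393/7722793  (≤ bound)
a_7 = 14: 768398401/108667944  (> 108138299, stop)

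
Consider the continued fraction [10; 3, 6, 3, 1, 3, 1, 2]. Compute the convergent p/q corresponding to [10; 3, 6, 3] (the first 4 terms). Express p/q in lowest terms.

Use the convergent recurrence hₖ = aₖ·hₖ₋₁ + hₖ₋₂ (and likewise for the denominators kₖ):
a_0 = 10: 10/1
a_1 = 3: 31/3
a_2 = 6: 196/19
a_3 = 3: 619/60

619/60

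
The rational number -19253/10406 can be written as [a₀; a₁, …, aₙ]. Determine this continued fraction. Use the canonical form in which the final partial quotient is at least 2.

[-2; 6, 1, 2, 13, 2, 1, 12]

⌊-19253/10406⌋ = -2, remainder 1559
⌊10406/1559⌋ = 6, remainder 1052
⌊1559/1052⌋ = 1, remainder 507
⌊1052/507⌋ = 2, remainder 38
⌊507/38⌋ = 13, remainder 13
⌊38/13⌋ = 2, remainder 12
⌊13/12⌋ = 1, remainder 1
⌊12/1⌋ = 12, remainder 0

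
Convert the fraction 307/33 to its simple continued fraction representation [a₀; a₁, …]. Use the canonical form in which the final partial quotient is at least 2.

[9; 3, 3, 3]

Apply division with remainder until the remainder is 0:
307 ÷ 33 → quotient 9, remainder 10
33 ÷ 10 → quotient 3, remainder 3
10 ÷ 3 → quotient 3, remainder 1
3 ÷ 1 → quotient 3, remainder 0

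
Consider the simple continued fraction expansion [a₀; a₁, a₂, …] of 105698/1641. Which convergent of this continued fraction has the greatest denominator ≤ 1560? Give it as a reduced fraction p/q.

3607/56

a_0 = 64: 64/1  (≤ bound)
a_1 = 2: 129/2  (≤ bound)
a_2 = 2: 322/5  (≤ bound)
a_3 = 3: 1095/17  (≤ bound)
a_4 = 3: 3607/56  (≤ bound)
a_5 = 29: 105698/1641  (> 1560, stop)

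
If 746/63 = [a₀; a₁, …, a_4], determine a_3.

746 ÷ 63 → quotient 11, remainder 53
63 ÷ 53 → quotient 1, remainder 10
53 ÷ 10 → quotient 5, remainder 3
10 ÷ 3 → quotient 3, remainder 1

3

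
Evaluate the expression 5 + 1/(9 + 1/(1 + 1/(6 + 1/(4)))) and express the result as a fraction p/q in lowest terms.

a_0 = 5: 5/1
a_1 = 9: 46/9
a_2 = 1: 51/10
a_3 = 6: 352/69
a_4 = 4: 1459/286

1459/286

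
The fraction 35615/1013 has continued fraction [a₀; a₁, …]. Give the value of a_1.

Repeatedly divide and take the remainder:
⌊35615/1013⌋ = 35, remainder 160
⌊1013/160⌋ = 6, remainder 53

6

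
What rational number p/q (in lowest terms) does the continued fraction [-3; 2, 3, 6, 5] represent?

-583/227

Work from the innermost term outward:
Start with 5.
6 + 1/(5/1) = 6 + 1/5 = 31/5
3 + 1/(31/5) = 3 + 5/31 = 98/31
2 + 1/(98/31) = 2 + 31/98 = 227/98
-3 + 1/(227/98) = -3 + 98/227 = -583/227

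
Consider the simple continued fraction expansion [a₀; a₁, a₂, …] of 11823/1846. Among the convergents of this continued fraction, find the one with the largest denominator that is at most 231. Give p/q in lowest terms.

a_0 = 6: 6/1  (≤ bound)
a_1 = 2: 13/2  (≤ bound)
a_2 = 2: 32/5  (≤ bound)
a_3 = 8: 269/42  (≤ bound)
a_4 = 5: 1377/215  (≤ bound)
a_5 = 2: 3023/472  (> 231, stop)

1377/215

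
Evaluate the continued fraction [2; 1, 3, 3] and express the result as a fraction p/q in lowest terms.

36/13

Use the convergent recurrence hₖ = aₖ·hₖ₋₁ + hₖ₋₂ (and likewise for the denominators kₖ):
a_0 = 2: 2/1
a_1 = 1: 3/1
a_2 = 3: 11/4
a_3 = 3: 36/13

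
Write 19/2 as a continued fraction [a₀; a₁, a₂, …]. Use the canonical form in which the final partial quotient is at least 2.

[9; 2]

Repeatedly divide and take the remainder:
19 = 9·2 + 1, so a_0 = 9
2 = 2·1 + 0, so a_1 = 2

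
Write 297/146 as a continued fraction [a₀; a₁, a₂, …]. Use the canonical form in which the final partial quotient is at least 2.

⌊297/146⌋ = 2, remainder 5
⌊146/5⌋ = 29, remainder 1
⌊5/1⌋ = 5, remainder 0

[2; 29, 5]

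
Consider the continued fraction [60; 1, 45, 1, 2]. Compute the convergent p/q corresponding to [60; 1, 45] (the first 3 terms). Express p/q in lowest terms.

Start with 45.
1 + 1/(45/1) = 1 + 1/45 = 46/45
60 + 1/(46/45) = 60 + 45/46 = 2805/46

2805/46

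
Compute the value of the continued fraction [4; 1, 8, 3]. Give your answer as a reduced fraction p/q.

137/28

a_0 = 4: 4/1
a_1 = 1: 5/1
a_2 = 8: 44/9
a_3 = 3: 137/28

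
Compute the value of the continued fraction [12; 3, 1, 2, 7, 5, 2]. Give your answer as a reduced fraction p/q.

11204/913

a_0 = 12: 12/1
a_1 = 3: 37/3
a_2 = 1: 49/4
a_3 = 2: 135/11
a_4 = 7: 994/81
a_5 = 5: 5105/416
a_6 = 2: 11204/913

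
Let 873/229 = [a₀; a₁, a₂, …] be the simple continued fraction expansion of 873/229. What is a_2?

4

Run the Euclidean algorithm, recording each quotient:
873 = 3·229 + 186, so a_0 = 3
229 = 1·186 + 43, so a_1 = 1
186 = 4·43 + 14, so a_2 = 4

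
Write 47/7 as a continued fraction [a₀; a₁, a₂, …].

47 = 6·7 + 5, so a_0 = 6
7 = 1·5 + 2, so a_1 = 1
5 = 2·2 + 1, so a_2 = 2
2 = 2·1 + 0, so a_3 = 2

[6; 1, 2, 2]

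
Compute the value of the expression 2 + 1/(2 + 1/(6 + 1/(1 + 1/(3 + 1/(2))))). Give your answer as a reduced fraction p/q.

323/131

Use the convergent recurrence hₖ = aₖ·hₖ₋₁ + hₖ₋₂ (and likewise for the denominators kₖ):
a_0 = 2: 2/1
a_1 = 2: 5/2
a_2 = 6: 32/13
a_3 = 1: 37/15
a_4 = 3: 143/58
a_5 = 2: 323/131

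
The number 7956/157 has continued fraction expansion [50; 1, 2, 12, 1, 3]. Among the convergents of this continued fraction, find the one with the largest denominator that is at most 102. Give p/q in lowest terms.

2027/40

a_0 = 50: 50/1  (≤ bound)
a_1 = 1: 51/1  (≤ bound)
a_2 = 2: 152/3  (≤ bound)
a_3 = 12: 1875/37  (≤ bound)
a_4 = 1: 2027/40  (≤ bound)
a_5 = 3: 7956/157  (> 102, stop)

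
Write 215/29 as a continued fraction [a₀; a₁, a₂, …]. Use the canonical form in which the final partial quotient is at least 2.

[7; 2, 2, 2, 2]

Repeatedly divide and take the remainder:
⌊215/29⌋ = 7, remainder 12
⌊29/12⌋ = 2, remainder 5
⌊12/5⌋ = 2, remainder 2
⌊5/2⌋ = 2, remainder 1
⌊2/1⌋ = 2, remainder 0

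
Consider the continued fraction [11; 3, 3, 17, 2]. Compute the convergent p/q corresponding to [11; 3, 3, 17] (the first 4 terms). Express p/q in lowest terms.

Starting at the tail and folding back:
Start with 17.
3 + 1/(17/1) = 3 + 1/17 = 52/17
3 + 1/(52/17) = 3 + 17/52 = 173/52
11 + 1/(173/52) = 11 + 52/173 = 1955/173

1955/173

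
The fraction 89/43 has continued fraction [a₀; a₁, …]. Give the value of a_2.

Repeatedly divide and take the remainder:
89 ÷ 43 → quotient 2, remainder 3
43 ÷ 3 → quotient 14, remainder 1
3 ÷ 1 → quotient 3, remainder 0

3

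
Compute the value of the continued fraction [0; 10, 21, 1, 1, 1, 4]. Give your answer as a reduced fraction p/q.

303/3044

Start with 4.
1 + 1/(4/1) = 1 + 1/4 = 5/4
1 + 1/(5/4) = 1 + 4/5 = 9/5
1 + 1/(9/5) = 1 + 5/9 = 14/9
21 + 1/(14/9) = 21 + 9/14 = 303/14
10 + 1/(303/14) = 10 + 14/303 = 3044/303
0 + 1/(3044/303) = 0 + 303/3044 = 303/3044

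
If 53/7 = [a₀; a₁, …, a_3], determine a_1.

Repeatedly divide and take the remainder:
⌊53/7⌋ = 7, remainder 4
⌊7/4⌋ = 1, remainder 3

1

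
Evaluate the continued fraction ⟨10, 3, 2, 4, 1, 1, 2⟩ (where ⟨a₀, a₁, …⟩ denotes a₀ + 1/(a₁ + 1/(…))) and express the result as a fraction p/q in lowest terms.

Collapse the nested fraction from the inside out:
Start with 2.
1 + 1/(2/1) = 1 + 1/2 = 3/2
1 + 1/(3/2) = 1 + 2/3 = 5/3
4 + 1/(5/3) = 4 + 3/5 = 23/5
2 + 1/(23/5) = 2 + 5/23 = 51/23
3 + 1/(51/23) = 3 + 23/51 = 176/51
10 + 1/(176/51) = 10 + 51/176 = 1811/176

1811/176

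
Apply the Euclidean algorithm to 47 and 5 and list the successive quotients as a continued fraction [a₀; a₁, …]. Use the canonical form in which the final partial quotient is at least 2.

[9; 2, 2]

47 = 9·5 + 2, so a_0 = 9
5 = 2·2 + 1, so a_1 = 2
2 = 2·1 + 0, so a_2 = 2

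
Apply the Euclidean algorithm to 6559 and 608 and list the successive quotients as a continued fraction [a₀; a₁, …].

⌊6559/608⌋ = 10, remainder 479
⌊608/479⌋ = 1, remainder 129
⌊479/129⌋ = 3, remainder 92
⌊129/92⌋ = 1, remainder 37
⌊92/37⌋ = 2, remainder 18
⌊37/18⌋ = 2, remainder 1
⌊18/1⌋ = 18, remainder 0

[10; 1, 3, 1, 2, 2, 18]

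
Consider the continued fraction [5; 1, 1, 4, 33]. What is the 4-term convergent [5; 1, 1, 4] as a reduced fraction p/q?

50/9

Start with 4.
1 + 1/(4/1) = 1 + 1/4 = 5/4
1 + 1/(5/4) = 1 + 4/5 = 9/5
5 + 1/(9/5) = 5 + 5/9 = 50/9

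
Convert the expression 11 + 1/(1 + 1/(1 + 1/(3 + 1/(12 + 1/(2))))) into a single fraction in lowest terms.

2071/179

Work from the innermost term outward:
Start with 2.
12 + 1/(2/1) = 12 + 1/2 = 25/2
3 + 1/(25/2) = 3 + 2/25 = 77/25
1 + 1/(77/25) = 1 + 25/77 = 102/77
1 + 1/(102/77) = 1 + 77/102 = 179/102
11 + 1/(179/102) = 11 + 102/179 = 2071/179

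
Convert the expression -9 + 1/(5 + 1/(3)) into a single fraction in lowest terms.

-141/16

Start with 3.
5 + 1/(3/1) = 5 + 1/3 = 16/3
-9 + 1/(16/3) = -9 + 3/16 = -141/16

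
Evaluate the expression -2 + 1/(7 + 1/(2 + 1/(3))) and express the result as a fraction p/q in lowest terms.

a_0 = -2: -2/1
a_1 = 7: -13/7
a_2 = 2: -28/15
a_3 = 3: -97/52

-97/52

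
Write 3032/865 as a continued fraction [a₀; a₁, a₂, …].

Apply division with remainder until the remainder is 0:
3032 = 3·865 + 437, so a_0 = 3
865 = 1·437 + 428, so a_1 = 1
437 = 1·428 + 9, so a_2 = 1
428 = 47·9 + 5, so a_3 = 47
9 = 1·5 + 4, so a_4 = 1
5 = 1·4 + 1, so a_5 = 1
4 = 4·1 + 0, so a_6 = 4

[3; 1, 1, 47, 1, 1, 4]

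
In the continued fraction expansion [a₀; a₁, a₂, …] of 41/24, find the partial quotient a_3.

Run the Euclidean algorithm, recording each quotient:
41 ÷ 24 → quotient 1, remainder 17
24 ÷ 17 → quotient 1, remainder 7
17 ÷ 7 → quotient 2, remainder 3
7 ÷ 3 → quotient 2, remainder 1

2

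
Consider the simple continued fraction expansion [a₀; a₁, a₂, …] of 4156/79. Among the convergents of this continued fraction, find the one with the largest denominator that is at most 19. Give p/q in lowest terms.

List convergents until the denominator exceeds the bound:
a_0 = 52: 52/1  (≤ bound)
a_1 = 1: 53/1  (≤ bound)
a_2 = 1: 105/2  (≤ bound)
a_3 = 1: 158/3  (≤ bound)
a_4 = 1: 263/5  (≤ bound)
a_5 = 4: 1210/23  (> 19, stop)

263/5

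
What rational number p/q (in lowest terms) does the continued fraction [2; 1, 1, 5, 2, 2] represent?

Compute successive convergents:
a_0 = 2: 2/1
a_1 = 1: 3/1
a_2 = 1: 5/2
a_3 = 5: 28/11
a_4 = 2: 61/24
a_5 = 2: 150/59

150/59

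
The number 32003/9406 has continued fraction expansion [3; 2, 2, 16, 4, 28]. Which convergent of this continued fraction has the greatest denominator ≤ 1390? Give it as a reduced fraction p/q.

1133/333

List convergents until the denominator exceeds the bound:
a_0 = 3: 3/1  (≤ bound)
a_1 = 2: 7/2  (≤ bound)
a_2 = 2: 17/5  (≤ bound)
a_3 = 16: 279/82  (≤ bound)
a_4 = 4: 1133/333  (≤ bound)
a_5 = 28: 32003/9406  (> 1390, stop)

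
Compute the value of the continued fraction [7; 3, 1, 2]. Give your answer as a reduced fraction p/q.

a_0 = 7: 7/1
a_1 = 3: 22/3
a_2 = 1: 29/4
a_3 = 2: 80/11

80/11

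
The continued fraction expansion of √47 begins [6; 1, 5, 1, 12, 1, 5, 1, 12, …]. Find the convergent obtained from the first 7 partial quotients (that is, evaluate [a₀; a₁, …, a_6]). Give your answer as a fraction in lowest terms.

3942/575

Collapse the nested fraction from the inside out:
Start with 5.
1 + 1/(5/1) = 1 + 1/5 = 6/5
12 + 1/(6/5) = 12 + 5/6 = 77/6
1 + 1/(77/6) = 1 + 6/77 = 83/77
5 + 1/(83/77) = 5 + 77/83 = 492/83
1 + 1/(492/83) = 1 + 83/492 = 575/492
6 + 1/(575/492) = 6 + 492/575 = 3942/575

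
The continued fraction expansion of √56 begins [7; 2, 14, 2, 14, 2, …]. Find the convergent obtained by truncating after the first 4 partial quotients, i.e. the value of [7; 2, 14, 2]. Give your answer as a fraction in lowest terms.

449/60

Collapse the nested fraction from the inside out:
Start with 2.
14 + 1/(2/1) = 14 + 1/2 = 29/2
2 + 1/(29/2) = 2 + 2/29 = 60/29
7 + 1/(60/29) = 7 + 29/60 = 449/60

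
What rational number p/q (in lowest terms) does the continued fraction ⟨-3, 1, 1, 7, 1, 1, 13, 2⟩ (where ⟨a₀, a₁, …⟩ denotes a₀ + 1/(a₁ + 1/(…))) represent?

-2217/898

Use the convergent recurrence hₖ = aₖ·hₖ₋₁ + hₖ₋₂ (and likewise for the denominators kₖ):
a_0 = -3: -3/1
a_1 = 1: -2/1
a_2 = 1: -5/2
a_3 = 7: -37/15
a_4 = 1: -42/17
a_5 = 1: -79/32
a_6 = 13: -1069/433
a_7 = 2: -2217/898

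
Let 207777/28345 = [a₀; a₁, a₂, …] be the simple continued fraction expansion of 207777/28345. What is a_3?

6

⌊207777/28345⌋ = 7, remainder 9362
⌊28345/9362⌋ = 3, remainder 259
⌊9362/259⌋ = 36, remainder 38
⌊259/38⌋ = 6, remainder 31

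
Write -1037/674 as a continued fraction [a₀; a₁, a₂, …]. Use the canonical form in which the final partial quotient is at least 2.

[-2; 2, 5, 1, 51]

-1037 ÷ 674 → quotient -2, remainder 311
674 ÷ 311 → quotient 2, remainder 52
311 ÷ 52 → quotient 5, remainder 51
52 ÷ 51 → quotient 1, remainder 1
51 ÷ 1 → quotient 51, remainder 0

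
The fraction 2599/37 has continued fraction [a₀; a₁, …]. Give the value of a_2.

9

Run the Euclidean algorithm, recording each quotient:
⌊2599/37⌋ = 70, remainder 9
⌊37/9⌋ = 4, remainder 1
⌊9/1⌋ = 9, remainder 0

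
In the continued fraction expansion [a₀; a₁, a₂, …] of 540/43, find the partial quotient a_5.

4

540 ÷ 43 → quotient 12, remainder 24
43 ÷ 24 → quotient 1, remainder 19
24 ÷ 19 → quotient 1, remainder 5
19 ÷ 5 → quotient 3, remainder 4
5 ÷ 4 → quotient 1, remainder 1
4 ÷ 1 → quotient 4, remainder 0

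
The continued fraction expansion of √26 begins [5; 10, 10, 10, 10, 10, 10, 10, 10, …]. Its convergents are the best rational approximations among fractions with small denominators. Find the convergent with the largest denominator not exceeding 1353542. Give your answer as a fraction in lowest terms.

5357035/1050601

List convergents until the denominator exceeds the bound:
a_0 = 5: 5/1  (≤ bound)
a_1 = 10: 51/10  (≤ bound)
a_2 = 10: 515/101  (≤ bound)
a_3 = 10: 5201/1020  (≤ bound)
a_4 = 10: 52525/10301  (≤ bound)
a_5 = 10: 530451/104030  (≤ bound)
a_6 = 10: 5357035/1050601  (≤ bound)
a_7 = 10: 54100801/10610040  (> 1353542, stop)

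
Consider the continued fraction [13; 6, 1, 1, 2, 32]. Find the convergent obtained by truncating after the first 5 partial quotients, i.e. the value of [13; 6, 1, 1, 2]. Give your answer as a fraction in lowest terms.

434/33

Starting at the tail and folding back:
Start with 2.
1 + 1/(2/1) = 1 + 1/2 = 3/2
1 + 1/(3/2) = 1 + 2/3 = 5/3
6 + 1/(5/3) = 6 + 3/5 = 33/5
13 + 1/(33/5) = 13 + 5/33 = 434/33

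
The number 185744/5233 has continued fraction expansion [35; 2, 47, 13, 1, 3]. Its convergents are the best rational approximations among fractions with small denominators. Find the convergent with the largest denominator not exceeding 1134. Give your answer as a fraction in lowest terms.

a_0 = 35: 35/1  (≤ bound)
a_1 = 2: 71/2  (≤ bound)
a_2 = 47: 3372/95  (≤ bound)
a_3 = 13: 43907/1237  (> 1134, stop)

3372/95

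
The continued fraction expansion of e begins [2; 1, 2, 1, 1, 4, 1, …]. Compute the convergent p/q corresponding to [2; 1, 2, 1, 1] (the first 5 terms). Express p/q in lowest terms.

19/7

a_0 = 2: 2/1
a_1 = 1: 3/1
a_2 = 2: 8/3
a_3 = 1: 11/4
a_4 = 1: 19/7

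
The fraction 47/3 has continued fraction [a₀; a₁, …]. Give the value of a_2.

Apply division with remainder until the remainder is 0:
47 ÷ 3 → quotient 15, remainder 2
3 ÷ 2 → quotient 1, remainder 1
2 ÷ 1 → quotient 2, remainder 0

2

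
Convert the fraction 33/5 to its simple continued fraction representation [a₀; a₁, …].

[6; 1, 1, 2]

33 = 6·5 + 3, so a_0 = 6
5 = 1·3 + 2, so a_1 = 1
3 = 1·2 + 1, so a_2 = 1
2 = 2·1 + 0, so a_3 = 2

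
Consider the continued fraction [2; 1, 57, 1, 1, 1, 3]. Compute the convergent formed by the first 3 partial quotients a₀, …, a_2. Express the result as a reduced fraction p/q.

173/58

Starting at the tail and folding back:
Start with 57.
1 + 1/(57/1) = 1 + 1/57 = 58/57
2 + 1/(58/57) = 2 + 57/58 = 173/58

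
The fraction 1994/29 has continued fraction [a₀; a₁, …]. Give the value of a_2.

3

Run the Euclidean algorithm, recording each quotient:
1994 = 68·29 + 22, so a_0 = 68
29 = 1·22 + 7, so a_1 = 1
22 = 3·7 + 1, so a_2 = 3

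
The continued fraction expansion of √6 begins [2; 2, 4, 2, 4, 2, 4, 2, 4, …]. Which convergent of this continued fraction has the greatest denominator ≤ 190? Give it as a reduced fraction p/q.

218/89

List convergents until the denominator exceeds the bound:
a_0 = 2: 2/1  (≤ bound)
a_1 = 2: 5/2  (≤ bound)
a_2 = 4: 22/9  (≤ bound)
a_3 = 2: 49/20  (≤ bound)
a_4 = 4: 218/89  (≤ bound)
a_5 = 2: 485/198  (> 190, stop)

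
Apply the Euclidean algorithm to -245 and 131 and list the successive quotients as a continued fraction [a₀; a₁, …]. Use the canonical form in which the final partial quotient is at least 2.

Run the Euclidean algorithm, recording each quotient:
-245 ÷ 131 → quotient -2, remainder 17
131 ÷ 17 → quotient 7, remainder 12
17 ÷ 12 → quotient 1, remainder 5
12 ÷ 5 → quotient 2, remainder 2
5 ÷ 2 → quotient 2, remainder 1
2 ÷ 1 → quotient 2, remainder 0

[-2; 7, 1, 2, 2, 2]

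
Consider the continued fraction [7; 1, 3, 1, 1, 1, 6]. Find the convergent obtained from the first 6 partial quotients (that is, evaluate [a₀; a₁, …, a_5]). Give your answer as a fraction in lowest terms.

Compute successive convergents:
a_0 = 7: 7/1
a_1 = 1: 8/1
a_2 = 3: 31/4
a_3 = 1: 39/5
a_4 = 1: 70/9
a_5 = 1: 109/14

109/14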